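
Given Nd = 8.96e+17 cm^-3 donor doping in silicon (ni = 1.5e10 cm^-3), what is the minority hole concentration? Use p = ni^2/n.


Step 1: Since Nd >> ni, n ≈ Nd = 8.96e+17 cm^-3
Step 2: p = ni^2 / n = (1.5e10)^2 / 8.96e+17
Step 3: p = 2.25e20 / 8.96e+17 = 2.51e+02 cm^-3

2.51e+02


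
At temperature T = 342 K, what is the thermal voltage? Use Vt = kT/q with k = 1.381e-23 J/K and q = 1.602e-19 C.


Step 1: kT = 1.381e-23 * 342 = 4.72302e-21 J
Step 2: Vt = kT/q = 4.72302e-21 / 1.602e-19
Step 3: Vt = 0.02948 V

0.02948


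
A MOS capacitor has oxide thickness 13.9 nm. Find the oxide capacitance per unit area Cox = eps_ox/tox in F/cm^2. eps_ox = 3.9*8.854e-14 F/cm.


Step 1: eps_ox = 3.9 * 8.854e-14 = 3.45306e-13 F/cm
Step 2: tox in cm = 13.9 nm * 1e-7 = 1.3900e-06 cm
Step 3: Cox = 3.45306e-13 / 1.3900e-06 = 2.48e-07 F/cm^2

2.48e-07


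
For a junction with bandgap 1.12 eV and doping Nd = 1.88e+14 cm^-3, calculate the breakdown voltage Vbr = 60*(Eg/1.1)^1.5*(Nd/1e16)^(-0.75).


Step 1: Eg/1.1 = 1.12/1.1 = 1.018182
Step 2: (Eg/1.1)^1.5 = 1.018182^1.5 = 1.027397
Step 3: (Nd/1e16)^(-0.75) = (0.0188)^(-0.75) = 19.696162
Step 4: Vbr = 60 * 1.027397 * 19.696162 = 1214.1 V

1214.1


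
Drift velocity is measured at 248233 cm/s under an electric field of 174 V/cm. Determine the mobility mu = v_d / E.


Step 1: mu = v_d / E
Step 2: mu = 248233 / 174
Step 3: mu = 1426.63 cm^2/(V*s)

1426.63


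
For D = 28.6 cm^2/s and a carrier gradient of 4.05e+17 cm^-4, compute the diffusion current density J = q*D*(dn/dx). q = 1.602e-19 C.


Step 1: J = q * D * (dn/dx)
Step 2: J = 1.602e-19 * 28.6 * 4.05e+17
Step 3: J = 1.86e+00 A/cm^2

1.86e+00


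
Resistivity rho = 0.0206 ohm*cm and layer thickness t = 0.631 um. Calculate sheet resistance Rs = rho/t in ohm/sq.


Step 1: Convert thickness to cm: t = 0.631 um = 6.3100e-05 cm
Step 2: Rs = rho / t = 0.0206 / 6.3100e-05
Step 3: Rs = 326.5 ohm/sq

326.5


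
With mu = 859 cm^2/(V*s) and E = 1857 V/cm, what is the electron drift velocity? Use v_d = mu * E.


Step 1: v_d = mu * E
Step 2: v_d = 859 * 1857 = 1595163
Step 3: v_d = 1.60e+06 cm/s

1.60e+06


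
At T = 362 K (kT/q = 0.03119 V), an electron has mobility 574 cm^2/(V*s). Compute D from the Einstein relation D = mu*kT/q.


Step 1: D = mu * (kT/q)
Step 2: D = 574 * 0.03119
Step 3: D = 17.9 cm^2/s

17.9


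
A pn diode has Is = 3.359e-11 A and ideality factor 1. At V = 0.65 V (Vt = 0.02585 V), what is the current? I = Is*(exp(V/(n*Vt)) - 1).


Step 1: V/(n*Vt) = 0.65/(1*0.02585) = 25.1451
Step 2: exp(25.1451) = 8.3249e+10
Step 3: I = 3.359e-11 * (8.3249e+10 - 1) = 2.80e+00 A

2.80e+00


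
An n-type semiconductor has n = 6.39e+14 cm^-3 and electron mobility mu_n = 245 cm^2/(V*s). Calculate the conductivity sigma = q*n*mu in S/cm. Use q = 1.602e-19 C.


Step 1: sigma = q * n * mu
Step 2: sigma = 1.602e-19 * 6.39e+14 * 245
Step 3: sigma = 2.508e-02 S/cm

2.508e-02


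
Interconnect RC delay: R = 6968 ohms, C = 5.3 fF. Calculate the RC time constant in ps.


Step 1: tau = R * C
Step 2: tau = 6968 * 5.3 fF = 6968 * 5.3e-15 F
Step 3: tau = 3.69304e-11 s = 36.9304 ps

36.9304


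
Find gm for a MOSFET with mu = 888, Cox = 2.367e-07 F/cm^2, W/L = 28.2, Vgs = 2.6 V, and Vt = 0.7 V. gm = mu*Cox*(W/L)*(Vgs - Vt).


Step 1: Vov = Vgs - Vt = 2.6 - 0.7 = 1.9 V
Step 2: gm = mu * Cox * (W/L) * Vov
Step 3: gm = 888 * 2.367e-07 * 28.2 * 1.9 = 1.13e-02 S

1.13e-02


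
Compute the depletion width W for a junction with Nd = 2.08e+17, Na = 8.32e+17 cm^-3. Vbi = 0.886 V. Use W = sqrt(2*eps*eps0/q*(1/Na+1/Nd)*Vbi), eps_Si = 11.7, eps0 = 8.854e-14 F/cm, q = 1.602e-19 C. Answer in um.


Step 1: 1/Na + 1/Nd = 1/8.32e+17 + 1/2.08e+17 = 6.00962e-18
Step 2: 2*eps*eps0/q = 2*11.7*8.854e-14/1.602e-19 = 1.293281e+07
Step 3: W^2 = 1.293281e+07 * 6.00962e-18 * 0.886 = 6.88610e-11
Step 4: W = sqrt(6.88610e-11) = 8.298e-06 cm = 0.08298 um

0.08298


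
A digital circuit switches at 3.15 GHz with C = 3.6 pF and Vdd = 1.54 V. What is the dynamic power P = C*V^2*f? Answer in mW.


Step 1: V^2 = 1.54^2 = 2.3716 V^2
Step 2: P = C*V^2*f = 3.6e-12 F * 2.3716 * 3.15e9 Hz
Step 3: P = 2.6893944e-02 W
Step 4: P = 26.894 mW

26.894


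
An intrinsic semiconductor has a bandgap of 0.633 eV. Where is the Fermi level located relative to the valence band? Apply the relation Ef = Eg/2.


Step 1: For an intrinsic semiconductor, the Fermi level sits at midgap.
Step 2: Ef = Eg / 2 = 0.633 / 2 = 0.3165 eV

0.3165


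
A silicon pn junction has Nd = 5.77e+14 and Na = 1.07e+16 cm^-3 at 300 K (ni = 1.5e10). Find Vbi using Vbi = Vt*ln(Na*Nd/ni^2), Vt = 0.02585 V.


Step 1: Compute Na*Nd/ni^2 = 1.07e+16 * 5.77e+14 / (1.5e10)^2 = 2.7440e+10
Step 2: ln(2.7440e+10) = 24.0353
Step 3: Vbi = 0.02585 * 24.0353 = 0.621 V

0.621


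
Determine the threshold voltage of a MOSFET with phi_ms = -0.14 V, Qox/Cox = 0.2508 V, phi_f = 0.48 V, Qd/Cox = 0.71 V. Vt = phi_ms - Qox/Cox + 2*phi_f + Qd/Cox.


Step 1: Vt = phi_ms - Qox/Cox + 2*phi_f + Qd/Cox
Step 2: Vt = -0.14 - 0.2508 + 2*0.48 + 0.71
Step 3: Vt = -0.14 - 0.2508 + 0.96 + 0.71
Step 4: Vt = 1.2792 V

1.2792


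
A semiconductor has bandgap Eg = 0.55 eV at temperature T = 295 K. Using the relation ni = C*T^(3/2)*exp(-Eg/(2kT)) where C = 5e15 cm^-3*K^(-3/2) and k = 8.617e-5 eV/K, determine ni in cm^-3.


Step 1: Compute kT = 8.617e-5 * 295 = 0.02542015 eV
Step 2: Exponent = -Eg/(2kT) = -0.55/(2*0.02542015) = -10.81819
Step 3: T^(3/2) = 295^1.5 = 5066.79
Step 4: ni = 5e15 * 5066.79 * exp(-10.81819) = 5.07e+14 cm^-3

5.07e+14


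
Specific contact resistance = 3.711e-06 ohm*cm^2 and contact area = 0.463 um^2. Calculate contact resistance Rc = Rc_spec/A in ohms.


Step 1: Convert area to cm^2: 0.463 um^2 = 4.6300e-09 cm^2
Step 2: Rc = Rc_spec / A = 3.711e-06 / 4.6300e-09
Step 3: Rc = 8.02e+02 ohms

8.02e+02


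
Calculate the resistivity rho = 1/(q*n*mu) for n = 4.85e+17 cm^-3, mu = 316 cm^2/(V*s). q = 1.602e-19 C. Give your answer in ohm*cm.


Step 1: sigma = q * n * mu = 1.602e-19 * 4.85e+17 * 316 = 2.45523e+01 S/cm
Step 2: rho = 1 / sigma = 1 / 2.45523e+01 = 0.04073 ohm*cm

0.04073


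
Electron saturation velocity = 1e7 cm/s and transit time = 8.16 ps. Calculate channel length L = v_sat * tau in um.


Step 1: tau in seconds = 8.16 ps * 1e-12 = 8.1600e-12 s
Step 2: L = v_sat * tau = 1e7 * 8.1600e-12 = 8.1600e-05 cm
Step 3: L in um = 8.1600e-05 * 1e4 = 0.816 um

0.816


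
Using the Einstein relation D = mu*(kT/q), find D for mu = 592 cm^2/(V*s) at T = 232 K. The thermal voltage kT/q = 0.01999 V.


Step 1: D = mu * (kT/q)
Step 2: D = 592 * 0.01999
Step 3: D = 11.83 cm^2/s

11.83


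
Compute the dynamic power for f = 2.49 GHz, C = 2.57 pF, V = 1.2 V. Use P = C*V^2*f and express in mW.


Step 1: V^2 = 1.2^2 = 1.44 V^2
Step 2: P = C*V^2*f = 2.57e-12 F * 1.44 * 2.49e9 Hz
Step 3: P = 9.214992e-03 W
Step 4: P = 9.215 mW

9.215


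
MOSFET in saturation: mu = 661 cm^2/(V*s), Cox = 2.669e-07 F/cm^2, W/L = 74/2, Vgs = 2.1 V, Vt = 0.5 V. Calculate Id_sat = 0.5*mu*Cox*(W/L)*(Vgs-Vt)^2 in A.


Step 1: Overdrive voltage Vov = Vgs - Vt = 2.1 - 0.5 = 1.6 V
Step 2: W/L = 74/2 = 37
Step 3: Id = 0.5 * 661 * 2.669e-07 * 37 * 1.6^2
Step 4: Id = 8.36e-03 A

8.36e-03


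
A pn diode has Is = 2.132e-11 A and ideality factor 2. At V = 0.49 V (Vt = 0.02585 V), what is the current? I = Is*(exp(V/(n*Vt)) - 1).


Step 1: V/(n*Vt) = 0.49/(2*0.02585) = 9.4778
Step 2: exp(9.4778) = 1.3066e+04
Step 3: I = 2.132e-11 * (1.3066e+04 - 1) = 2.79e-07 A

2.79e-07


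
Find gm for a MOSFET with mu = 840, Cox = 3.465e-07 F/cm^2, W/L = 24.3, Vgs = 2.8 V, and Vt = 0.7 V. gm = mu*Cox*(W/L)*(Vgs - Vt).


Step 1: Vov = Vgs - Vt = 2.8 - 0.7 = 2.1 V
Step 2: gm = mu * Cox * (W/L) * Vov
Step 3: gm = 840 * 3.465e-07 * 24.3 * 2.1 = 1.49e-02 S

1.49e-02


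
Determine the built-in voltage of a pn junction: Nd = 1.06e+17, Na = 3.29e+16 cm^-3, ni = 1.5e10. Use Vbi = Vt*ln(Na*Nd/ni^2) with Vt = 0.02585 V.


Step 1: Compute Na*Nd/ni^2 = 3.29e+16 * 1.06e+17 / (1.5e10)^2 = 1.5500e+13
Step 2: ln(1.5500e+13) = 30.3719
Step 3: Vbi = 0.02585 * 30.3719 = 0.785 V

0.785


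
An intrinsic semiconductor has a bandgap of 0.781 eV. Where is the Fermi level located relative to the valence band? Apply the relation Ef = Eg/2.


Step 1: For an intrinsic semiconductor, the Fermi level sits at midgap.
Step 2: Ef = Eg / 2 = 0.781 / 2 = 0.3905 eV

0.3905


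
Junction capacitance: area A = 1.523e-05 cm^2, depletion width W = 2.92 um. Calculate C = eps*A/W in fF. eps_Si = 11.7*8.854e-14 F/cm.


Step 1: eps_Si = 11.7 * 8.854e-14 = 1.035918e-12 F/cm
Step 2: W in cm = 2.92 * 1e-4 = 2.92e-04 cm
Step 3: C = 1.035918e-12 * 1.523e-05 / 2.92e-04 = 5.403093e-14 F
Step 4: C = 54.03 fF

54.03


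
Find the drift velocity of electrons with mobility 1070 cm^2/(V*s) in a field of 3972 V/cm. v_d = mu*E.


Step 1: v_d = mu * E
Step 2: v_d = 1070 * 3972 = 4250040
Step 3: v_d = 4.25e+06 cm/s

4.25e+06


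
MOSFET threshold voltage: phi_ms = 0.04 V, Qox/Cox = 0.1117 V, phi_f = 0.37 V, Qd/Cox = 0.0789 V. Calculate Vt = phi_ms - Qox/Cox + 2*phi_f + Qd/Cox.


Step 1: Vt = phi_ms - Qox/Cox + 2*phi_f + Qd/Cox
Step 2: Vt = 0.04 - 0.1117 + 2*0.37 + 0.0789
Step 3: Vt = 0.04 - 0.1117 + 0.74 + 0.0789
Step 4: Vt = 0.7472 V

0.7472


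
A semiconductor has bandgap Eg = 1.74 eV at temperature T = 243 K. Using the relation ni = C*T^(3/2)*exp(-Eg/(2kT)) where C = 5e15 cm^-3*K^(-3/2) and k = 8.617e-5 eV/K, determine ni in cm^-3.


Step 1: Compute kT = 8.617e-5 * 243 = 0.02093931 eV
Step 2: Exponent = -Eg/(2kT) = -1.74/(2*0.02093931) = -41.54865
Step 3: T^(3/2) = 243^1.5 = 3788.00
Step 4: ni = 5e15 * 3788.00 * exp(-41.54865) = 1.71e+01 cm^-3

1.71e+01


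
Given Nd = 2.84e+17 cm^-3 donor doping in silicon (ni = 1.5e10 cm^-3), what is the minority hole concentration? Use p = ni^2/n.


Step 1: Since Nd >> ni, n ≈ Nd = 2.84e+17 cm^-3
Step 2: p = ni^2 / n = (1.5e10)^2 / 2.84e+17
Step 3: p = 2.25e20 / 2.84e+17 = 7.92e+02 cm^-3

7.92e+02


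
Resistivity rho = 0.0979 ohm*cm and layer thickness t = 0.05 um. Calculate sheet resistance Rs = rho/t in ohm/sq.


Step 1: Convert thickness to cm: t = 0.05 um = 5.0000e-06 cm
Step 2: Rs = rho / t = 0.0979 / 5.0000e-06
Step 3: Rs = 19580.0 ohm/sq

19580.0


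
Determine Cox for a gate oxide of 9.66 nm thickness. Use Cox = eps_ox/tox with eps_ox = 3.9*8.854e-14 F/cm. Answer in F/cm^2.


Step 1: eps_ox = 3.9 * 8.854e-14 = 3.45306e-13 F/cm
Step 2: tox in cm = 9.66 nm * 1e-7 = 9.6600e-07 cm
Step 3: Cox = 3.45306e-13 / 9.6600e-07 = 3.57e-07 F/cm^2

3.57e-07


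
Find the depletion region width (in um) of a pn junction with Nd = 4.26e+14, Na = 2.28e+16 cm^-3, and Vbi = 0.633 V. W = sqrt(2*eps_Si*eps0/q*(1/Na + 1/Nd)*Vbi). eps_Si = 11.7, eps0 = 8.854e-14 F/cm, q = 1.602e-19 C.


Step 1: 1/Na + 1/Nd = 1/2.28e+16 + 1/4.26e+14 = 2.39128e-15
Step 2: 2*eps*eps0/q = 2*11.7*8.854e-14/1.602e-19 = 1.293281e+07
Step 3: W^2 = 1.293281e+07 * 2.39128e-15 * 0.633 = 1.95761e-08
Step 4: W = sqrt(1.95761e-08) = 1.399e-04 cm = 1.399 um

1.399


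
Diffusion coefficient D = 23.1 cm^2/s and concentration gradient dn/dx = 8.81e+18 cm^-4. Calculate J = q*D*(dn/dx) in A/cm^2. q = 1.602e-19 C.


Step 1: J = q * D * (dn/dx)
Step 2: J = 1.602e-19 * 23.1 * 8.81e+18
Step 3: J = 3.26e+01 A/cm^2

3.26e+01


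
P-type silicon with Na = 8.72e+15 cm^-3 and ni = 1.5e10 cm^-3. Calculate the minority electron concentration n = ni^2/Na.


Step 1: Majority hole concentration p ≈ Na = 8.72e+15 cm^-3
Step 2: n = ni^2 / Na = (1.5e10)^2 / 8.72e+15
Step 3: n = 2.58e+04 cm^-3

2.58e+04


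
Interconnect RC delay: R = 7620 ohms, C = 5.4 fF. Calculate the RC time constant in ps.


Step 1: tau = R * C
Step 2: tau = 7620 * 5.4 fF = 7620 * 5.4e-15 F
Step 3: tau = 4.1148e-11 s = 41.148 ps

41.148


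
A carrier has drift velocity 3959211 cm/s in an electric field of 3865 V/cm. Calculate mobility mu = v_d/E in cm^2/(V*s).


Step 1: mu = v_d / E
Step 2: mu = 3959211 / 3865
Step 3: mu = 1024.38 cm^2/(V*s)

1024.38


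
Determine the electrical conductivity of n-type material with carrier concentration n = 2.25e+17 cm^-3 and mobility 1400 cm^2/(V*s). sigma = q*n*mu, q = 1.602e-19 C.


Step 1: sigma = q * n * mu
Step 2: sigma = 1.602e-19 * 2.25e+17 * 1400
Step 3: sigma = 5.046e+01 S/cm

5.046e+01


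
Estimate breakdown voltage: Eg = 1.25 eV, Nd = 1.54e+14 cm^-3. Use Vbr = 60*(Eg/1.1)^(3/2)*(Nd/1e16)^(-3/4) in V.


Step 1: Eg/1.1 = 1.25/1.1 = 1.136364
Step 2: (Eg/1.1)^1.5 = 1.136364^1.5 = 1.211368
Step 3: (Nd/1e16)^(-0.75) = (0.0154)^(-0.75) = 22.874913
Step 4: Vbr = 60 * 1.211368 * 22.874913 = 1662.6 V

1662.6


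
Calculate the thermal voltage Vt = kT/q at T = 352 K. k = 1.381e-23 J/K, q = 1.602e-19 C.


Step 1: kT = 1.381e-23 * 352 = 4.86112e-21 J
Step 2: Vt = kT/q = 4.86112e-21 / 1.602e-19
Step 3: Vt = 0.03034 V

0.03034


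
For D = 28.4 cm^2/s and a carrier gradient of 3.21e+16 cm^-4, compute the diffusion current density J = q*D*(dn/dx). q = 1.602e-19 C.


Step 1: J = q * D * (dn/dx)
Step 2: J = 1.602e-19 * 28.4 * 3.21e+16
Step 3: J = 1.46e-01 A/cm^2

1.46e-01


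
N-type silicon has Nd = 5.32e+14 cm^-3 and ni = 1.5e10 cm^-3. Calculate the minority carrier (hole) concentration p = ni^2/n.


Step 1: Since Nd >> ni, n ≈ Nd = 5.32e+14 cm^-3
Step 2: p = ni^2 / n = (1.5e10)^2 / 5.32e+14
Step 3: p = 2.25e20 / 5.32e+14 = 4.23e+05 cm^-3

4.23e+05


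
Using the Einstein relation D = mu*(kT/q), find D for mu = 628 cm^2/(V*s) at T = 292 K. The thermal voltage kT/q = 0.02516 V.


Step 1: D = mu * (kT/q)
Step 2: D = 628 * 0.02516
Step 3: D = 15.8 cm^2/s

15.8


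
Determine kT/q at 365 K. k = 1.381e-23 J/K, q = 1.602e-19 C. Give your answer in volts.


Step 1: kT = 1.381e-23 * 365 = 5.04065e-21 J
Step 2: Vt = kT/q = 5.04065e-21 / 1.602e-19
Step 3: Vt = 0.03146 V

0.03146


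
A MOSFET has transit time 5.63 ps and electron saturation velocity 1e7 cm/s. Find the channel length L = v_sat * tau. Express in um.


Step 1: tau in seconds = 5.63 ps * 1e-12 = 5.6300e-12 s
Step 2: L = v_sat * tau = 1e7 * 5.6300e-12 = 5.6300e-05 cm
Step 3: L in um = 5.6300e-05 * 1e4 = 0.563 um

0.563


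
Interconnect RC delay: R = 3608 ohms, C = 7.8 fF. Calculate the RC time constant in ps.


Step 1: tau = R * C
Step 2: tau = 3608 * 7.8 fF = 3608 * 7.8e-15 F
Step 3: tau = 2.81424e-11 s = 28.1424 ps

28.1424


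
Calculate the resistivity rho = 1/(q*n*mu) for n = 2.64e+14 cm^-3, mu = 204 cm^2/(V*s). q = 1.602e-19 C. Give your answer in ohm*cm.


Step 1: sigma = q * n * mu = 1.602e-19 * 2.64e+14 * 204 = 8.62773e-03 S/cm
Step 2: rho = 1 / sigma = 1 / 8.62773e-03 = 115.9 ohm*cm

115.9


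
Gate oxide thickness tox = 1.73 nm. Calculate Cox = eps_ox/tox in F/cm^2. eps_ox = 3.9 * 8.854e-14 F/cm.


Step 1: eps_ox = 3.9 * 8.854e-14 = 3.45306e-13 F/cm
Step 2: tox in cm = 1.73 nm * 1e-7 = 1.7300e-07 cm
Step 3: Cox = 3.45306e-13 / 1.7300e-07 = 2.00e-06 F/cm^2

2.00e-06


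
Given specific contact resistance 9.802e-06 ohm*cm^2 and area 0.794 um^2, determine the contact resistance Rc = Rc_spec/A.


Step 1: Convert area to cm^2: 0.794 um^2 = 7.9400e-09 cm^2
Step 2: Rc = Rc_spec / A = 9.802e-06 / 7.9400e-09
Step 3: Rc = 1.23e+03 ohms

1.23e+03


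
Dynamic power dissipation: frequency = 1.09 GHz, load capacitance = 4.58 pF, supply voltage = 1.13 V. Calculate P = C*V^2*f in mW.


Step 1: V^2 = 1.13^2 = 1.2769 V^2
Step 2: P = C*V^2*f = 4.58e-12 F * 1.2769 * 1.09e9 Hz
Step 3: P = 6.37454018e-03 W
Step 4: P = 6.375 mW

6.375


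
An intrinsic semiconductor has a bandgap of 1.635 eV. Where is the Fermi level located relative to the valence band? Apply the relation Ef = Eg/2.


Step 1: For an intrinsic semiconductor, the Fermi level sits at midgap.
Step 2: Ef = Eg / 2 = 1.635 / 2 = 0.8175 eV

0.8175


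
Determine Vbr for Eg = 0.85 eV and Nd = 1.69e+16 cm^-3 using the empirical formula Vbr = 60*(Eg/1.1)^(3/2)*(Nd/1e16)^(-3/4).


Step 1: Eg/1.1 = 0.85/1.1 = 0.772727
Step 2: (Eg/1.1)^1.5 = 0.772727^1.5 = 0.679265
Step 3: (Nd/1e16)^(-0.75) = (1.69)^(-0.75) = 0.674660
Step 4: Vbr = 60 * 0.679265 * 0.674660 = 27.5 V

27.5


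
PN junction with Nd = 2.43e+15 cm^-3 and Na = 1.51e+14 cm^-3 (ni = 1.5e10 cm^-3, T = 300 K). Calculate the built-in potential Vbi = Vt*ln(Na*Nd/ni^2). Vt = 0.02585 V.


Step 1: Compute Na*Nd/ni^2 = 1.51e+14 * 2.43e+15 / (1.5e10)^2 = 1.6308e+09
Step 2: ln(1.6308e+09) = 21.2123
Step 3: Vbi = 0.02585 * 21.2123 = 0.548 V

0.548


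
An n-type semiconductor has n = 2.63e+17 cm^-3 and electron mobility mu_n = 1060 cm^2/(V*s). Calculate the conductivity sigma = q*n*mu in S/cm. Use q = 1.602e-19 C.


Step 1: sigma = q * n * mu
Step 2: sigma = 1.602e-19 * 2.63e+17 * 1060
Step 3: sigma = 4.466e+01 S/cm

4.466e+01


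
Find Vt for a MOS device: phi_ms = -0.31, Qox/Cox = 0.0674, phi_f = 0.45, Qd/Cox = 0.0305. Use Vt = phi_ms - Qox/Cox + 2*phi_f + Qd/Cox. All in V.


Step 1: Vt = phi_ms - Qox/Cox + 2*phi_f + Qd/Cox
Step 2: Vt = -0.31 - 0.0674 + 2*0.45 + 0.0305
Step 3: Vt = -0.31 - 0.0674 + 0.9 + 0.0305
Step 4: Vt = 0.5531 V

0.5531


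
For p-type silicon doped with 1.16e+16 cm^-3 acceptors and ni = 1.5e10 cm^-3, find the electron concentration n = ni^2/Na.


Step 1: Majority hole concentration p ≈ Na = 1.16e+16 cm^-3
Step 2: n = ni^2 / Na = (1.5e10)^2 / 1.16e+16
Step 3: n = 1.94e+04 cm^-3

1.94e+04


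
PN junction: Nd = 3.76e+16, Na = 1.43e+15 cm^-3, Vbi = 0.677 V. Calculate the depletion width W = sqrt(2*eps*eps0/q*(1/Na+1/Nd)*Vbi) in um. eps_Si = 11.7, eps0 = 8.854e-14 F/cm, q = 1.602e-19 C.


Step 1: 1/Na + 1/Nd = 1/1.43e+15 + 1/3.76e+16 = 7.25896e-16
Step 2: 2*eps*eps0/q = 2*11.7*8.854e-14/1.602e-19 = 1.293281e+07
Step 3: W^2 = 1.293281e+07 * 7.25896e-16 * 0.677 = 6.35559e-09
Step 4: W = sqrt(6.35559e-09) = 7.972e-05 cm = 0.7972 um

0.7972


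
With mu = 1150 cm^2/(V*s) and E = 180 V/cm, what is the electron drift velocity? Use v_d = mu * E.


Step 1: v_d = mu * E
Step 2: v_d = 1150 * 180 = 207000
Step 3: v_d = 2.07e+05 cm/s

2.07e+05


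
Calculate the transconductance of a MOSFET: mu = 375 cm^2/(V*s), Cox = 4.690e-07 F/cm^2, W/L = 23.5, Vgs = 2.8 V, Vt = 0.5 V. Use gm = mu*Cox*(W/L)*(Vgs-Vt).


Step 1: Vov = Vgs - Vt = 2.8 - 0.5 = 2.3 V
Step 2: gm = mu * Cox * (W/L) * Vov
Step 3: gm = 375 * 4.690e-07 * 23.5 * 2.3 = 9.51e-03 S

9.51e-03


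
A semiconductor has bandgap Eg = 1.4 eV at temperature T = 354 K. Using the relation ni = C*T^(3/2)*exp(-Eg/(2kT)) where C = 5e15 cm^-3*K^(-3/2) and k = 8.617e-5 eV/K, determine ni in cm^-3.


Step 1: Compute kT = 8.617e-5 * 354 = 0.03050418 eV
Step 2: Exponent = -Eg/(2kT) = -1.4/(2*0.03050418) = -22.94767
Step 3: T^(3/2) = 354^1.5 = 6660.47
Step 4: ni = 5e15 * 6660.47 * exp(-22.94767) = 3.60e+09 cm^-3

3.60e+09


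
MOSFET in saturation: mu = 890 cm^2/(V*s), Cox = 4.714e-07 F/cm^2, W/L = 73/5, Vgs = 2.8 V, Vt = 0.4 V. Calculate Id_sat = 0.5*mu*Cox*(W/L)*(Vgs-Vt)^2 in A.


Step 1: Overdrive voltage Vov = Vgs - Vt = 2.8 - 0.4 = 2.4 V
Step 2: W/L = 73/5 = 14.6
Step 3: Id = 0.5 * 890 * 4.714e-07 * 14.6 * 2.4^2
Step 4: Id = 1.76e-02 A

1.76e-02


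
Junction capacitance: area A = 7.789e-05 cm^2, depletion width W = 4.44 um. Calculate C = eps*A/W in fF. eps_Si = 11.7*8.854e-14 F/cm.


Step 1: eps_Si = 11.7 * 8.854e-14 = 1.035918e-12 F/cm
Step 2: W in cm = 4.44 * 1e-4 = 4.44e-04 cm
Step 3: C = 1.035918e-12 * 7.789e-05 / 4.44e-04 = 1.817289e-13 F
Step 4: C = 181.73 fF

181.73


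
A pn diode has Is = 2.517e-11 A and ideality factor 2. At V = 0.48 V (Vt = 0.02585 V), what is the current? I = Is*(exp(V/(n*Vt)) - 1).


Step 1: V/(n*Vt) = 0.48/(2*0.02585) = 9.2843
Step 2: exp(9.2843) = 1.0768e+04
Step 3: I = 2.517e-11 * (1.0768e+04 - 1) = 2.71e-07 A

2.71e-07


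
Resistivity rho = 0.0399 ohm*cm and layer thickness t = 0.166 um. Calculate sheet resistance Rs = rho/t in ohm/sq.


Step 1: Convert thickness to cm: t = 0.166 um = 1.6600e-05 cm
Step 2: Rs = rho / t = 0.0399 / 1.6600e-05
Step 3: Rs = 2403.6 ohm/sq

2403.6


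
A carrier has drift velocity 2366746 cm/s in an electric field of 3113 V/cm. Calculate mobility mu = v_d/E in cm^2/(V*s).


Step 1: mu = v_d / E
Step 2: mu = 2366746 / 3113
Step 3: mu = 760.28 cm^2/(V*s)

760.28


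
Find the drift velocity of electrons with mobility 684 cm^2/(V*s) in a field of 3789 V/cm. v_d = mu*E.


Step 1: v_d = mu * E
Step 2: v_d = 684 * 3789 = 2591676
Step 3: v_d = 2.59e+06 cm/s

2.59e+06


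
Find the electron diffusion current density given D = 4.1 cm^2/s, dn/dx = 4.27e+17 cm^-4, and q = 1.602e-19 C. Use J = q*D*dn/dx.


Step 1: J = q * D * (dn/dx)
Step 2: J = 1.602e-19 * 4.1 * 4.27e+17
Step 3: J = 2.80e-01 A/cm^2

2.80e-01


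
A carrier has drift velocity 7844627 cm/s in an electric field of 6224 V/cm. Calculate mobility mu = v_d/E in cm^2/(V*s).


Step 1: mu = v_d / E
Step 2: mu = 7844627 / 6224
Step 3: mu = 1260.38 cm^2/(V*s)

1260.38


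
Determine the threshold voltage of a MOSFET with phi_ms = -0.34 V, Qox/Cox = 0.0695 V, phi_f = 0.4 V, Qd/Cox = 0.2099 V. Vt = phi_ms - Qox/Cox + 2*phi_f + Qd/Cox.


Step 1: Vt = phi_ms - Qox/Cox + 2*phi_f + Qd/Cox
Step 2: Vt = -0.34 - 0.0695 + 2*0.4 + 0.2099
Step 3: Vt = -0.34 - 0.0695 + 0.8 + 0.2099
Step 4: Vt = 0.6004 V

0.6004


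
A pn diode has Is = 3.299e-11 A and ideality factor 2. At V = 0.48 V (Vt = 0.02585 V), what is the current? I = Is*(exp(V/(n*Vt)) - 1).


Step 1: V/(n*Vt) = 0.48/(2*0.02585) = 9.2843
Step 2: exp(9.2843) = 1.0768e+04
Step 3: I = 3.299e-11 * (1.0768e+04 - 1) = 3.55e-07 A

3.55e-07


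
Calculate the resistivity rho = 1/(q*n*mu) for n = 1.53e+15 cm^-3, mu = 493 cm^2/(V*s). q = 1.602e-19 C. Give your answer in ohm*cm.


Step 1: sigma = q * n * mu = 1.602e-19 * 1.53e+15 * 493 = 1.20837e-01 S/cm
Step 2: rho = 1 / sigma = 1 / 1.20837e-01 = 8.276 ohm*cm

8.276


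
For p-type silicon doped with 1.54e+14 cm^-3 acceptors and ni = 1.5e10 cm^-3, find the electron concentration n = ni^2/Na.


Step 1: Majority hole concentration p ≈ Na = 1.54e+14 cm^-3
Step 2: n = ni^2 / Na = (1.5e10)^2 / 1.54e+14
Step 3: n = 1.46e+06 cm^-3

1.46e+06


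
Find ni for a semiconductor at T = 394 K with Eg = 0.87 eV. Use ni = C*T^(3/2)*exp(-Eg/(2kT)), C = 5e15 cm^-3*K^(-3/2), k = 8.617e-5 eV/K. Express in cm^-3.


Step 1: Compute kT = 8.617e-5 * 394 = 0.03395098 eV
Step 2: Exponent = -Eg/(2kT) = -0.87/(2*0.03395098) = -12.81259
Step 3: T^(3/2) = 394^1.5 = 7820.68
Step 4: ni = 5e15 * 7820.68 * exp(-12.81259) = 1.07e+14 cm^-3

1.07e+14


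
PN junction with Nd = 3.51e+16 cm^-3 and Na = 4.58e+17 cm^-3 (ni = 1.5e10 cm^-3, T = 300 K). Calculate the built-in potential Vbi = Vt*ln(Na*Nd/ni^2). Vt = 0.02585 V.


Step 1: Compute Na*Nd/ni^2 = 4.58e+17 * 3.51e+16 / (1.5e10)^2 = 7.1448e+13
Step 2: ln(7.1448e+13) = 31.9000
Step 3: Vbi = 0.02585 * 31.9000 = 0.825 V

0.825


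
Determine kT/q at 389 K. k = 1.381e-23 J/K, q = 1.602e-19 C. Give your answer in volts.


Step 1: kT = 1.381e-23 * 389 = 5.37209e-21 J
Step 2: Vt = kT/q = 5.37209e-21 / 1.602e-19
Step 3: Vt = 0.03353 V

0.03353


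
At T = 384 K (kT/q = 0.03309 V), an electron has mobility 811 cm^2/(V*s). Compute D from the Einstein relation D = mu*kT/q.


Step 1: D = mu * (kT/q)
Step 2: D = 811 * 0.03309
Step 3: D = 26.84 cm^2/s

26.84


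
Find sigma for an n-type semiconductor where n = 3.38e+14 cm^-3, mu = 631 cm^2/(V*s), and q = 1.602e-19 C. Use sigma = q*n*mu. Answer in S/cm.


Step 1: sigma = q * n * mu
Step 2: sigma = 1.602e-19 * 3.38e+14 * 631
Step 3: sigma = 3.417e-02 S/cm

3.417e-02


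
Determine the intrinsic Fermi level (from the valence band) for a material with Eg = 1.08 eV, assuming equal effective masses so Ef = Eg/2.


Step 1: For an intrinsic semiconductor, the Fermi level sits at midgap.
Step 2: Ef = Eg / 2 = 1.08 / 2 = 0.54 eV

0.54


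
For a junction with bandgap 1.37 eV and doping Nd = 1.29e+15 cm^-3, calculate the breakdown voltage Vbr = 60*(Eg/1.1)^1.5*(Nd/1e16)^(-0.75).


Step 1: Eg/1.1 = 1.37/1.1 = 1.245455
Step 2: (Eg/1.1)^1.5 = 1.245455^1.5 = 1.389927
Step 3: (Nd/1e16)^(-0.75) = (0.129)^(-0.75) = 4.645770
Step 4: Vbr = 60 * 1.389927 * 4.645770 = 387.4 V

387.4


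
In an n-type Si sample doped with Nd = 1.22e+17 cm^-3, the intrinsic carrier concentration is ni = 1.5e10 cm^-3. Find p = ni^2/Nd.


Step 1: Since Nd >> ni, n ≈ Nd = 1.22e+17 cm^-3
Step 2: p = ni^2 / n = (1.5e10)^2 / 1.22e+17
Step 3: p = 2.25e20 / 1.22e+17 = 1.84e+03 cm^-3

1.84e+03


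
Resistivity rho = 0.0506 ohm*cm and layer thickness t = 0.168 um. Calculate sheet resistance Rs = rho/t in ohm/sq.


Step 1: Convert thickness to cm: t = 0.168 um = 1.6800e-05 cm
Step 2: Rs = rho / t = 0.0506 / 1.6800e-05
Step 3: Rs = 3011.9 ohm/sq

3011.9


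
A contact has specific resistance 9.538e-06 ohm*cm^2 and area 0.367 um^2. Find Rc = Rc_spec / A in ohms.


Step 1: Convert area to cm^2: 0.367 um^2 = 3.6700e-09 cm^2
Step 2: Rc = Rc_spec / A = 9.538e-06 / 3.6700e-09
Step 3: Rc = 2.60e+03 ohms

2.60e+03


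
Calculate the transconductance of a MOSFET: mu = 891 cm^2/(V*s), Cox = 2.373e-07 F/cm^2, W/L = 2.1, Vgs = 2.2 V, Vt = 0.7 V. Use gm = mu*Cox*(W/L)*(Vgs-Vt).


Step 1: Vov = Vgs - Vt = 2.2 - 0.7 = 1.5 V
Step 2: gm = mu * Cox * (W/L) * Vov
Step 3: gm = 891 * 2.373e-07 * 2.1 * 1.5 = 6.66e-04 S

6.66e-04


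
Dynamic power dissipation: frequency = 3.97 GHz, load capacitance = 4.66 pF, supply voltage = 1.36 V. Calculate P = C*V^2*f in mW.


Step 1: V^2 = 1.36^2 = 1.8496 V^2
Step 2: P = C*V^2*f = 4.66e-12 F * 1.8496 * 3.97e9 Hz
Step 3: P = 3.421796992e-02 W
Step 4: P = 34.218 mW

34.218


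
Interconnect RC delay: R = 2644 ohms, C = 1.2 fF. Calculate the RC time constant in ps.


Step 1: tau = R * C
Step 2: tau = 2644 * 1.2 fF = 2644 * 1.2e-15 F
Step 3: tau = 3.1728e-12 s = 3.1728 ps

3.1728


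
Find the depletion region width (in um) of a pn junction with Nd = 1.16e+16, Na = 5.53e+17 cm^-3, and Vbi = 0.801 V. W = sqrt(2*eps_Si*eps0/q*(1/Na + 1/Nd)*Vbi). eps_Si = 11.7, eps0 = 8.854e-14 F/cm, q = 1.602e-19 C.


Step 1: 1/Na + 1/Nd = 1/5.53e+17 + 1/1.16e+16 = 8.80152e-17
Step 2: 2*eps*eps0/q = 2*11.7*8.854e-14/1.602e-19 = 1.293281e+07
Step 3: W^2 = 1.293281e+07 * 8.80152e-17 * 0.801 = 9.11765e-10
Step 4: W = sqrt(9.11765e-10) = 3.020e-05 cm = 0.302 um

0.302


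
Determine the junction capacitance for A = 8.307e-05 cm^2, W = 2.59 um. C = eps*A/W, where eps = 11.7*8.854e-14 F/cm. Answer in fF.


Step 1: eps_Si = 11.7 * 8.854e-14 = 1.035918e-12 F/cm
Step 2: W in cm = 2.59 * 1e-4 = 2.59e-04 cm
Step 3: C = 1.035918e-12 * 8.307e-05 / 2.59e-04 = 3.322537e-13 F
Step 4: C = 332.25 fF

332.25


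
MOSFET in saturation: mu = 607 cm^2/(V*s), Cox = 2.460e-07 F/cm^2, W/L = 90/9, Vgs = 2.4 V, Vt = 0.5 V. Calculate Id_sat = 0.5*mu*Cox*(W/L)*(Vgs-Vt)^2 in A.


Step 1: Overdrive voltage Vov = Vgs - Vt = 2.4 - 0.5 = 1.9 V
Step 2: W/L = 90/9 = 10
Step 3: Id = 0.5 * 607 * 2.460e-07 * 10 * 1.9^2
Step 4: Id = 2.70e-03 A

2.70e-03


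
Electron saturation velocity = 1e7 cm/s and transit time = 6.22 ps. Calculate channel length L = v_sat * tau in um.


Step 1: tau in seconds = 6.22 ps * 1e-12 = 6.2200e-12 s
Step 2: L = v_sat * tau = 1e7 * 6.2200e-12 = 6.2200e-05 cm
Step 3: L in um = 6.2200e-05 * 1e4 = 0.622 um

0.622


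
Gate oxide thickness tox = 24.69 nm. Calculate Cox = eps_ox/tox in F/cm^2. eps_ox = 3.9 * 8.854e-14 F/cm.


Step 1: eps_ox = 3.9 * 8.854e-14 = 3.45306e-13 F/cm
Step 2: tox in cm = 24.69 nm * 1e-7 = 2.4690e-06 cm
Step 3: Cox = 3.45306e-13 / 2.4690e-06 = 1.40e-07 F/cm^2

1.40e-07


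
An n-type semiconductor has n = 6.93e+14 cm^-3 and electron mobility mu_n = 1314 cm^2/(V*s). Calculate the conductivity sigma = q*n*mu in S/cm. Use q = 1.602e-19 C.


Step 1: sigma = q * n * mu
Step 2: sigma = 1.602e-19 * 6.93e+14 * 1314
Step 3: sigma = 1.459e-01 S/cm

1.459e-01


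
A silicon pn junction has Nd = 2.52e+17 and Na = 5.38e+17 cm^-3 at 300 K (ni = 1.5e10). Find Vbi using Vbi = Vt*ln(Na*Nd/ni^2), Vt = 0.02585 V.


Step 1: Compute Na*Nd/ni^2 = 5.38e+17 * 2.52e+17 / (1.5e10)^2 = 6.0256e+14
Step 2: ln(6.0256e+14) = 34.0322
Step 3: Vbi = 0.02585 * 34.0322 = 0.88 V

0.88


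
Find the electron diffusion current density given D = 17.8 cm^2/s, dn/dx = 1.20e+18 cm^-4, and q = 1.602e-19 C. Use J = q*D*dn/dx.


Step 1: J = q * D * (dn/dx)
Step 2: J = 1.602e-19 * 17.8 * 1.20e+18
Step 3: J = 3.42e+00 A/cm^2

3.42e+00


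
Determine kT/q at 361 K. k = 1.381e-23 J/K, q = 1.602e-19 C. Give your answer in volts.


Step 1: kT = 1.381e-23 * 361 = 4.98541e-21 J
Step 2: Vt = kT/q = 4.98541e-21 / 1.602e-19
Step 3: Vt = 0.03112 V

0.03112


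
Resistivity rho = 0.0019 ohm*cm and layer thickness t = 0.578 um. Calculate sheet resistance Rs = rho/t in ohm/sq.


Step 1: Convert thickness to cm: t = 0.578 um = 5.7800e-05 cm
Step 2: Rs = rho / t = 0.0019 / 5.7800e-05
Step 3: Rs = 32.9 ohm/sq

32.9


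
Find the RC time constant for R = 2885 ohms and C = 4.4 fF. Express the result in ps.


Step 1: tau = R * C
Step 2: tau = 2885 * 4.4 fF = 2885 * 4.4e-15 F
Step 3: tau = 1.2694e-11 s = 12.694 ps

12.694


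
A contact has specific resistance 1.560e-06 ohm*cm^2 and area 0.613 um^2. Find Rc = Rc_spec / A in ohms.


Step 1: Convert area to cm^2: 0.613 um^2 = 6.1300e-09 cm^2
Step 2: Rc = Rc_spec / A = 1.560e-06 / 6.1300e-09
Step 3: Rc = 2.54e+02 ohms

2.54e+02


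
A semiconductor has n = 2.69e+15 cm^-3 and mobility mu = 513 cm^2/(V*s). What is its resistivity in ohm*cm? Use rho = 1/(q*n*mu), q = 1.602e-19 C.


Step 1: sigma = q * n * mu = 1.602e-19 * 2.69e+15 * 513 = 2.21071e-01 S/cm
Step 2: rho = 1 / sigma = 1 / 2.21071e-01 = 4.523 ohm*cm

4.523


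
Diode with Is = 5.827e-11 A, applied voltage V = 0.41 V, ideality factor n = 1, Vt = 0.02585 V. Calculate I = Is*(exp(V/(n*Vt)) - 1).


Step 1: V/(n*Vt) = 0.41/(1*0.02585) = 15.8607
Step 2: exp(15.8607) = 7.7306e+06
Step 3: I = 5.827e-11 * (7.7306e+06 - 1) = 4.50e-04 A

4.50e-04


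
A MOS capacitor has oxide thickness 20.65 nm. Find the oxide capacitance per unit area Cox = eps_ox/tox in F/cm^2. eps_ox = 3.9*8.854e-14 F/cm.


Step 1: eps_ox = 3.9 * 8.854e-14 = 3.45306e-13 F/cm
Step 2: tox in cm = 20.65 nm * 1e-7 = 2.0650e-06 cm
Step 3: Cox = 3.45306e-13 / 2.0650e-06 = 1.67e-07 F/cm^2

1.67e-07


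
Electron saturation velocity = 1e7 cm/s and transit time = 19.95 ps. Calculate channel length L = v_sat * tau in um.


Step 1: tau in seconds = 19.95 ps * 1e-12 = 1.9950e-11 s
Step 2: L = v_sat * tau = 1e7 * 1.9950e-11 = 1.9950e-04 cm
Step 3: L in um = 1.9950e-04 * 1e4 = 1.995 um

1.995


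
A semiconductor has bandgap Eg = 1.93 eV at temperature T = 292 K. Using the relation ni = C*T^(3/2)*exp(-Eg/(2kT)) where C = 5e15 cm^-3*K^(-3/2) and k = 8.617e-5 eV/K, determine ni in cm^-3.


Step 1: Compute kT = 8.617e-5 * 292 = 0.02516164 eV
Step 2: Exponent = -Eg/(2kT) = -1.93/(2*0.02516164) = -38.35203
Step 3: T^(3/2) = 292^1.5 = 4989.70
Step 4: ni = 5e15 * 4989.70 * exp(-38.35203) = 5.51e+02 cm^-3

5.51e+02


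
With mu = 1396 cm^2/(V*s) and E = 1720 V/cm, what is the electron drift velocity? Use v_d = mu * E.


Step 1: v_d = mu * E
Step 2: v_d = 1396 * 1720 = 2401120
Step 3: v_d = 2.40e+06 cm/s

2.40e+06


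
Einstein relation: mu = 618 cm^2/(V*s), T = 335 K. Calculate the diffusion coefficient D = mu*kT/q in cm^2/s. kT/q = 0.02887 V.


Step 1: D = mu * (kT/q)
Step 2: D = 618 * 0.02887
Step 3: D = 17.84 cm^2/s

17.84


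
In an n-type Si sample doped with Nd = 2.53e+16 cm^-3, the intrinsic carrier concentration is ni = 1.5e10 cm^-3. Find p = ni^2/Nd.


Step 1: Since Nd >> ni, n ≈ Nd = 2.53e+16 cm^-3
Step 2: p = ni^2 / n = (1.5e10)^2 / 2.53e+16
Step 3: p = 2.25e20 / 2.53e+16 = 8.89e+03 cm^-3

8.89e+03


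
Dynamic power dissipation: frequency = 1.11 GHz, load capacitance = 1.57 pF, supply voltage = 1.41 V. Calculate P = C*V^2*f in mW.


Step 1: V^2 = 1.41^2 = 1.9881 V^2
Step 2: P = C*V^2*f = 1.57e-12 F * 1.9881 * 1.11e9 Hz
Step 3: P = 3.46466187e-03 W
Step 4: P = 3.465 mW

3.465


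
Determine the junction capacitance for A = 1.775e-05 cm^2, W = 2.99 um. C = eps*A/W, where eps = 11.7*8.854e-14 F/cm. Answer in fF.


Step 1: eps_Si = 11.7 * 8.854e-14 = 1.035918e-12 F/cm
Step 2: W in cm = 2.99 * 1e-4 = 2.99e-04 cm
Step 3: C = 1.035918e-12 * 1.775e-05 / 2.99e-04 = 6.149680e-14 F
Step 4: C = 61.5 fF

61.5


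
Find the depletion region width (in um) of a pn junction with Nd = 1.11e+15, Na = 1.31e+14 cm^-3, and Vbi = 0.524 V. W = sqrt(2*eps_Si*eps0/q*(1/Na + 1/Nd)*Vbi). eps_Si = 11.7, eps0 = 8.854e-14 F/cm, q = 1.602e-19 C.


Step 1: 1/Na + 1/Nd = 1/1.31e+14 + 1/1.11e+15 = 8.53449e-15
Step 2: 2*eps*eps0/q = 2*11.7*8.854e-14/1.602e-19 = 1.293281e+07
Step 3: W^2 = 1.293281e+07 * 8.53449e-15 * 0.524 = 5.78365e-08
Step 4: W = sqrt(5.78365e-08) = 2.405e-04 cm = 2.405 um

2.405


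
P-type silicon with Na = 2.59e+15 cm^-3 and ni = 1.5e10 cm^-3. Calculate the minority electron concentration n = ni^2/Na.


Step 1: Majority hole concentration p ≈ Na = 2.59e+15 cm^-3
Step 2: n = ni^2 / Na = (1.5e10)^2 / 2.59e+15
Step 3: n = 8.69e+04 cm^-3

8.69e+04


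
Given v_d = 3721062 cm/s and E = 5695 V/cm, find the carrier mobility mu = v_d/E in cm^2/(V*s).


Step 1: mu = v_d / E
Step 2: mu = 3721062 / 5695
Step 3: mu = 653.39 cm^2/(V*s)

653.39


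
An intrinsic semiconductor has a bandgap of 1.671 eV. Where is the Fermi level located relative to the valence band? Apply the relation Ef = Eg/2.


Step 1: For an intrinsic semiconductor, the Fermi level sits at midgap.
Step 2: Ef = Eg / 2 = 1.671 / 2 = 0.8355 eV

0.8355


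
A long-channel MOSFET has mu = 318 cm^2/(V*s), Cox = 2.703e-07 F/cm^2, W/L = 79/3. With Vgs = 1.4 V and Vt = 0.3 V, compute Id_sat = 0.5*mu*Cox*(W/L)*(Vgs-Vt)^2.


Step 1: Overdrive voltage Vov = Vgs - Vt = 1.4 - 0.3 = 1.1 V
Step 2: W/L = 79/3 = 26.3333
Step 3: Id = 0.5 * 318 * 2.703e-07 * 26.3333 * 1.1^2
Step 4: Id = 1.37e-03 A

1.37e-03


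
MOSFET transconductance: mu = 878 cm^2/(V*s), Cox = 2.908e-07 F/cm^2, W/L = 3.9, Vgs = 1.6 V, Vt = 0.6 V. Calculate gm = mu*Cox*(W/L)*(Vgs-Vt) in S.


Step 1: Vov = Vgs - Vt = 1.6 - 0.6 = 1.0 V
Step 2: gm = mu * Cox * (W/L) * Vov
Step 3: gm = 878 * 2.908e-07 * 3.9 * 1.0 = 9.96e-04 S

9.96e-04


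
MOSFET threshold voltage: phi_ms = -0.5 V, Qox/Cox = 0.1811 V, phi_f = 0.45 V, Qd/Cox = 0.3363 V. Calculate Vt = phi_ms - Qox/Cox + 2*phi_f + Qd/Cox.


Step 1: Vt = phi_ms - Qox/Cox + 2*phi_f + Qd/Cox
Step 2: Vt = -0.5 - 0.1811 + 2*0.45 + 0.3363
Step 3: Vt = -0.5 - 0.1811 + 0.9 + 0.3363
Step 4: Vt = 0.5552 V

0.5552


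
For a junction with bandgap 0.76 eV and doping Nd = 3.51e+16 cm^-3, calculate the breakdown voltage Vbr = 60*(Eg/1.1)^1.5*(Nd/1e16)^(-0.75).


Step 1: Eg/1.1 = 0.76/1.1 = 0.690909
Step 2: (Eg/1.1)^1.5 = 0.690909^1.5 = 0.574290
Step 3: (Nd/1e16)^(-0.75) = (3.51)^(-0.75) = 0.389960
Step 4: Vbr = 60 * 0.574290 * 0.389960 = 13.4 V

13.4


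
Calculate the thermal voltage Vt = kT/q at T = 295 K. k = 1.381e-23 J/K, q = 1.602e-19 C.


Step 1: kT = 1.381e-23 * 295 = 4.07395e-21 J
Step 2: Vt = kT/q = 4.07395e-21 / 1.602e-19
Step 3: Vt = 0.02543 V

0.02543


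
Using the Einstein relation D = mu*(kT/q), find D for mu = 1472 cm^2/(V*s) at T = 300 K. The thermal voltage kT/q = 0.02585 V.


Step 1: D = mu * (kT/q)
Step 2: D = 1472 * 0.02585
Step 3: D = 38.05 cm^2/s

38.05


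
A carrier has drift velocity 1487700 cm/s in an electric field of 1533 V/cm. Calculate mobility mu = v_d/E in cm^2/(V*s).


Step 1: mu = v_d / E
Step 2: mu = 1487700 / 1533
Step 3: mu = 970.45 cm^2/(V*s)

970.45


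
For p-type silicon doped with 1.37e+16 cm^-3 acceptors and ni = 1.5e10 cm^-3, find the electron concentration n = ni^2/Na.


Step 1: Majority hole concentration p ≈ Na = 1.37e+16 cm^-3
Step 2: n = ni^2 / Na = (1.5e10)^2 / 1.37e+16
Step 3: n = 1.64e+04 cm^-3

1.64e+04


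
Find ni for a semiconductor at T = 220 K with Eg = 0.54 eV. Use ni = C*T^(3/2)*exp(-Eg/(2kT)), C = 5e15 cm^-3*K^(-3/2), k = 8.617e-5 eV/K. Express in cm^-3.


Step 1: Compute kT = 8.617e-5 * 220 = 0.0189574 eV
Step 2: Exponent = -Eg/(2kT) = -0.54/(2*0.0189574) = -14.24246
Step 3: T^(3/2) = 220^1.5 = 3263.13
Step 4: ni = 5e15 * 3263.13 * exp(-14.24246) = 1.06e+13 cm^-3

1.06e+13


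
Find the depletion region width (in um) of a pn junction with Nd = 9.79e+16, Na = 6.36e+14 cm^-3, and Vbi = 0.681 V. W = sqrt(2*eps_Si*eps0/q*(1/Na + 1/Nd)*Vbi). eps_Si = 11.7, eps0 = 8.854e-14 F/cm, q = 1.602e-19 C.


Step 1: 1/Na + 1/Nd = 1/6.36e+14 + 1/9.79e+16 = 1.58254e-15
Step 2: 2*eps*eps0/q = 2*11.7*8.854e-14/1.602e-19 = 1.293281e+07
Step 3: W^2 = 1.293281e+07 * 1.58254e-15 * 0.681 = 1.39378e-08
Step 4: W = sqrt(1.39378e-08) = 1.181e-04 cm = 1.181 um

1.181


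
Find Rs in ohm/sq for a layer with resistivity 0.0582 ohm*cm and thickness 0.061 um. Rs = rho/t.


Step 1: Convert thickness to cm: t = 0.061 um = 6.1000e-06 cm
Step 2: Rs = rho / t = 0.0582 / 6.1000e-06
Step 3: Rs = 9541.0 ohm/sq

9541.0


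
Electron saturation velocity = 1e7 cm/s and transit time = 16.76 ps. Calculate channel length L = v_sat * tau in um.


Step 1: tau in seconds = 16.76 ps * 1e-12 = 1.6760e-11 s
Step 2: L = v_sat * tau = 1e7 * 1.6760e-11 = 1.6760e-04 cm
Step 3: L in um = 1.6760e-04 * 1e4 = 1.676 um

1.676


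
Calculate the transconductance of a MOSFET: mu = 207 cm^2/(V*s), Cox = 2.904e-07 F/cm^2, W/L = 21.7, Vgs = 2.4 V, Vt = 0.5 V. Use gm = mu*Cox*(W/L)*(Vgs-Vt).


Step 1: Vov = Vgs - Vt = 2.4 - 0.5 = 1.9 V
Step 2: gm = mu * Cox * (W/L) * Vov
Step 3: gm = 207 * 2.904e-07 * 21.7 * 1.9 = 2.48e-03 S

2.48e-03


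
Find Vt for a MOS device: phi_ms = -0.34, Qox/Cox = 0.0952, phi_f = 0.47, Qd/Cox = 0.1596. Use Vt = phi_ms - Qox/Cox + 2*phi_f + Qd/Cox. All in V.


Step 1: Vt = phi_ms - Qox/Cox + 2*phi_f + Qd/Cox
Step 2: Vt = -0.34 - 0.0952 + 2*0.47 + 0.1596
Step 3: Vt = -0.34 - 0.0952 + 0.94 + 0.1596
Step 4: Vt = 0.6644 V

0.6644


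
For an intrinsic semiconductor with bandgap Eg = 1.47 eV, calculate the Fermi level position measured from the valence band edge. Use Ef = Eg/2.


Step 1: For an intrinsic semiconductor, the Fermi level sits at midgap.
Step 2: Ef = Eg / 2 = 1.47 / 2 = 0.735 eV

0.735


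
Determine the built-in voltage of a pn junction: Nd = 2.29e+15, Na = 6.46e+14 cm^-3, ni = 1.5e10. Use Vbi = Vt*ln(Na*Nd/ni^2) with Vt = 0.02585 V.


Step 1: Compute Na*Nd/ni^2 = 6.46e+14 * 2.29e+15 / (1.5e10)^2 = 6.5748e+09
Step 2: ln(6.5748e+09) = 22.6065
Step 3: Vbi = 0.02585 * 22.6065 = 0.584 V

0.584


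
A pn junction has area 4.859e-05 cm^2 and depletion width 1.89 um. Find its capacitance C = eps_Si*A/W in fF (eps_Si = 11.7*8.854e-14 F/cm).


Step 1: eps_Si = 11.7 * 8.854e-14 = 1.035918e-12 F/cm
Step 2: W in cm = 1.89 * 1e-4 = 1.89e-04 cm
Step 3: C = 1.035918e-12 * 4.859e-05 / 1.89e-04 = 2.663241e-13 F
Step 4: C = 266.32 fF

266.32


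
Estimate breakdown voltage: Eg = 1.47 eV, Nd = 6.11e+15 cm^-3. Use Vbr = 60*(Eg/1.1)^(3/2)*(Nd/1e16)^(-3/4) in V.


Step 1: Eg/1.1 = 1.47/1.1 = 1.336364
Step 2: (Eg/1.1)^1.5 = 1.336364^1.5 = 1.544853
Step 3: (Nd/1e16)^(-0.75) = (0.611)^(-0.75) = 1.447002
Step 4: Vbr = 60 * 1.544853 * 1.447002 = 134.1 V

134.1


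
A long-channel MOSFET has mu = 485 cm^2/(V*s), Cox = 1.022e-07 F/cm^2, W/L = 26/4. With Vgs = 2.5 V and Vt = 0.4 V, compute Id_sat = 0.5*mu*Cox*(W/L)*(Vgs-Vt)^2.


Step 1: Overdrive voltage Vov = Vgs - Vt = 2.5 - 0.4 = 2.1 V
Step 2: W/L = 26/4 = 6.5
Step 3: Id = 0.5 * 485 * 1.022e-07 * 6.5 * 2.1^2
Step 4: Id = 7.10e-04 A

7.10e-04


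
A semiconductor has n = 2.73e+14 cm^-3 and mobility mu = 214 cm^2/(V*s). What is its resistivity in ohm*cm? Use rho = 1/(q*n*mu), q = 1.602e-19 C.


Step 1: sigma = q * n * mu = 1.602e-19 * 2.73e+14 * 214 = 9.35920e-03 S/cm
Step 2: rho = 1 / sigma = 1 / 9.35920e-03 = 106.8 ohm*cm

106.8


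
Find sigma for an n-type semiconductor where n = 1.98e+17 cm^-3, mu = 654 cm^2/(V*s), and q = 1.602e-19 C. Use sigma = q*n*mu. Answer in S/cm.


Step 1: sigma = q * n * mu
Step 2: sigma = 1.602e-19 * 1.98e+17 * 654
Step 3: sigma = 2.074e+01 S/cm

2.074e+01
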